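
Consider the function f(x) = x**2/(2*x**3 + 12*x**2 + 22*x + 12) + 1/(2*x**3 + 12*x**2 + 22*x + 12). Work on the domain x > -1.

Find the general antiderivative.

Factor the denominator (2*(x + 1)*(x + 2)*(x + 3)) and decompose: f = 5/(2*(x + 3)) - 5/(2*(x + 2)) + 1/(2*(x + 1)); each piece integrates to a log, atan, or power term.
Check: d/dx[log(x + 1)/2 - 5*log(x + 2)/2 + 5*log(x + 3)/2] = (x**2 + 1)/(2*x**3 + 12*x**2 + 22*x + 12), which equals f(x).

F(x) = log(x + 1)/2 - 5*log(x + 2)/2 + 5*log(x + 3)/2 + C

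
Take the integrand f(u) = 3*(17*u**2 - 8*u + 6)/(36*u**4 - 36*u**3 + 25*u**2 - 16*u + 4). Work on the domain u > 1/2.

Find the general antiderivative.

F(u) = (2*(2*u - 1)*atan(3*u/2) - 3)/(2*(2*u - 1)) + C

Recover f(u) by differentiating a candidate F(u); any mismatch rules it out.
Check: d/du[(2*(2*u - 1)*atan(3*u/2) - 3)/(2*(2*u - 1))] = (51*u**2 - 24*u + 18)/(36*u**4 - 36*u**3 + 25*u**2 - 16*u + 4), which equals f(u).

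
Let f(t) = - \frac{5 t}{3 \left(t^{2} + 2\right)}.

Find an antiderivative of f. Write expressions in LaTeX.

An antiderivative is F(t) = - \frac{5 \log{\left(t^{2} + 2 \right)}}{6}.

f matches the chain-rule pattern g'(h)*h' with inner function h(t) = t^{2} + 2; substituting u = h(t) collapses the integral.
Check: d/dt[- \frac{5 \log{\left(t^{2} + 2 \right)}}{6}] = - \frac{5 t}{3 t^{2} + 6}, which equals f(t).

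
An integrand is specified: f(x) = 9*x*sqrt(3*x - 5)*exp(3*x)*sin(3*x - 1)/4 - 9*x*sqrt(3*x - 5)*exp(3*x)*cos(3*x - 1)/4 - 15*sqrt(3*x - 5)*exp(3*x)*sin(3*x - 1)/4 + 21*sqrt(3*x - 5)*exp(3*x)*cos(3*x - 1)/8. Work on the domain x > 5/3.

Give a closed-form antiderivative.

Integrate term by term and add the pieces.
Check: d/dx[-3*x*sqrt(3*x - 5)*exp(3*x)*cos(3*x - 1)/4 + 5*sqrt(3*x - 5)*exp(3*x)*cos(3*x - 1)/4] = (54*x**2*exp(3*x)*sin(3*x - 1) - 54*x**2*exp(3*x)*cos(3*x - 1) - 180*x*exp(3*x)*sin(3*x - 1) + 153*x*exp(3*x)*cos(3*x - 1) + 150*exp(3*x)*sin(3*x - 1) - 105*exp(3*x)*cos(3*x - 1))/(8*sqrt(3*x - 5)), which equals f(x).

An antiderivative is F(x) = -3*x*sqrt(3*x - 5)*exp(3*x)*cos(3*x - 1)/4 + 5*sqrt(3*x - 5)*exp(3*x)*cos(3*x - 1)/4.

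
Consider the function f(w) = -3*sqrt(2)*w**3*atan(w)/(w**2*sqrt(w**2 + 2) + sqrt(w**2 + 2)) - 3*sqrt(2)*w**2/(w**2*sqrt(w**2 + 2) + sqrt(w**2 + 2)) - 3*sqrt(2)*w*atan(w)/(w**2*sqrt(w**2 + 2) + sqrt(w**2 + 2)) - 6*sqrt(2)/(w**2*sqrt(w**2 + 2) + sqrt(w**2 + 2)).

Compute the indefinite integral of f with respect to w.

F(w) = -3*sqrt(2*w**2 + 4)*atan(w) + C

Recognize the product-rule pattern: f = u'v + uv' with u = -3*sqrt(2*w**2 + 4), v = atan(w), so integration by parts undoes it.
Check: d/dw[-3*sqrt(2*w**2 + 4)*atan(w)] = (-3*sqrt(2)*w**3*atan(w) - 3*sqrt(2)*w**2 - 3*sqrt(2)*w*atan(w) - 6*sqrt(2))/(w**2*sqrt(w**2 + 2) + sqrt(w**2 + 2)), which equals f(w).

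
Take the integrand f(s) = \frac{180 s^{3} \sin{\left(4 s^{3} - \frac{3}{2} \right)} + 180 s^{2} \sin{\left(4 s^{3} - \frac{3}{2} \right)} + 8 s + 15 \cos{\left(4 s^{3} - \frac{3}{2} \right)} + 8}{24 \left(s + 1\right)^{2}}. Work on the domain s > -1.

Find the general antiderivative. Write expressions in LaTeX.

Check any antiderivative F(s) by computing F'(s) and comparing it with f(s).
Check: d/ds[\frac{8 \left(s + 1\right) \log{\left(s + 1 \right)} - 15 \cos{\left(4 s^{3} - \frac{3}{2} \right)}}{24 \left(s + 1\right)}] = \frac{180 s^{3} \sin{\left(4 s^{3} - \frac{3}{2} \right)} + 180 s^{2} \sin{\left(4 s^{3} - \frac{3}{2} \right)} + 8 s + 15 \cos{\left(4 s^{3} - \frac{3}{2} \right)} + 8}{24 s^{2} + 48 s + 24}, which equals f(s).

F(s) = \frac{8 \left(s + 1\right) \log{\left(s + 1 \right)} - 15 \cos{\left(4 s^{3} - \frac{3}{2} \right)}}{24 \left(s + 1\right)} + C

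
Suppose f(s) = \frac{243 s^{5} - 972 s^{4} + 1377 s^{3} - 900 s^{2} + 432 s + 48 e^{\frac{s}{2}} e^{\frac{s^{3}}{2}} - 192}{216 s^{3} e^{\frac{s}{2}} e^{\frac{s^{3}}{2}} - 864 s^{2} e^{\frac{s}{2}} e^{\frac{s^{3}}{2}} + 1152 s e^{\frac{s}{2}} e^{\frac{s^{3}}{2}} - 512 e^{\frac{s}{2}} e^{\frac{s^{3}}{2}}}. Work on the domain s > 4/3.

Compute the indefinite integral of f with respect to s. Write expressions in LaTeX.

F(s) = - \frac{27 s^{2} e^{- \frac{s}{2}} e^{- \frac{s^{3}}{2}} - 72 s e^{- \frac{s}{2}} e^{- \frac{s^{3}}{2}} + 4 + 48 e^{- \frac{s}{2}} e^{- \frac{s^{3}}{2}}}{4 \left(3 s - 4\right)^{2}} + C

A first test for any F(s): its s-derivative must equal f(s) identically.
Check: d/ds[- \frac{27 s^{2} e^{- \frac{s}{2}} e^{- \frac{s^{3}}{2}} - 72 s e^{- \frac{s}{2}} e^{- \frac{s^{3}}{2}} + 4 + 48 e^{- \frac{s}{2}} e^{- \frac{s^{3}}{2}}}{4 \left(3 s - 4\right)^{2}}] = \frac{243 s^{5} e^{\frac{s}{2}} e^{\frac{s^{3}}{2}} - 972 s^{4} e^{\frac{s}{2}} e^{\frac{s^{3}}{2}} + 1377 s^{3} e^{\frac{s}{2}} e^{\frac{s^{3}}{2}} - 900 s^{2} e^{\frac{s}{2}} e^{\frac{s^{3}}{2}} + 432 s e^{\frac{s}{2}} e^{\frac{s^{3}}{2}} - 192 e^{\frac{s}{2}} e^{\frac{s^{3}}{2}} + 48 e^{s} e^{s^{3}}}{216 s^{3} e^{s} e^{s^{3}} - 864 s^{2} e^{s} e^{s^{3}} + 1152 s e^{s} e^{s^{3}} - 512 e^{s} e^{s^{3}}}, which equals f(s).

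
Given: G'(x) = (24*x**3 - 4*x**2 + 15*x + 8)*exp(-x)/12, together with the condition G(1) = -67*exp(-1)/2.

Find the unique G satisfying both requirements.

G(x) = (-24*x**3 - 68*x**2 - 151*x - 159)*exp(-x)/12

Recognize the product-rule pattern: G'(x) = u'v + uv' with u = -2*x**3 - 17*x**2/3 - 151*x/12 - 53/4, v = exp(-x), so integration by parts undoes it.
A general antiderivative is (-24*x**3 - 68*x**2 - 151*x - 159)*exp(-x)/12 + C.
The condition gives C = -67*exp(-1)/2 - (-67*exp(-1)/2) = 0.
So G(x) = (-24*x**3 - 68*x**2 - 151*x - 159)*exp(-x)/12.
Check: d/dx[(-24*x**3 - 68*x**2 - 151*x - 159)*exp(-x)/12] = (24*x**3 - 4*x**2 + 15*x + 8)*exp(-x)/12 = G'(x).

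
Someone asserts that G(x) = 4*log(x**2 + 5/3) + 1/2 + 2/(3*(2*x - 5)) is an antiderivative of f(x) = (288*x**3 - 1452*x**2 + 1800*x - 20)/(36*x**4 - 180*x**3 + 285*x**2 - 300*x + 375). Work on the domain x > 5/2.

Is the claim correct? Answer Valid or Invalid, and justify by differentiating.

Valid - the claim checks out under differentiation.

d/dx[G] = (288*x**3 - 1452*x**2 + 1800*x - 20)/(36*x**4 - 180*x**3 + 285*x**2 - 300*x + 375)
This equals f(x) exactly, so the claim holds.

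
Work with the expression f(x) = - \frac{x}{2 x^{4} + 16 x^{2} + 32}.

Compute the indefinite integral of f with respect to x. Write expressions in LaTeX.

The substitution u = x^{2} + 4 works: f is exactly (dF/du)*(du/dx) for that inner function.
Check: d/dx[\frac{1}{4 x^{2} + 16}] = - \frac{x}{2 x^{4} + 16 x^{2} + 32} = f(x).

F(x) = \frac{1}{4 x^{2} + 16} + C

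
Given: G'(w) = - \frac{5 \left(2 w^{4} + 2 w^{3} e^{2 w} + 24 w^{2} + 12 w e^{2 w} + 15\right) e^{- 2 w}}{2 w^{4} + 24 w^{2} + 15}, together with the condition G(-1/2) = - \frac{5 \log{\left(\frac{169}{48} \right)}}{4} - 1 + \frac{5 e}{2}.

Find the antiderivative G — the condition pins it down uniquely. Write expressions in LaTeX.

G(w) = \frac{\left(- 5 e^{2 w} \log{\left(\frac{w^{4}}{3} + 4 w^{2} + \frac{5}{2} \right)} - 4 e^{2 w} + 10\right) e^{- 2 w}}{4}

Since d/dw undoes antidifferentiation here, G(w) must give back the stated G'(w).
A general antiderivative is - \frac{5 \log{\left(\frac{w^{4}}{3} + 4 w^{2} + \frac{5}{2} \right)}}{4} + \frac{5 e^{- 2 w}}{2} + C.
The condition gives C = - \frac{5 \log{\left(\frac{169}{48} \right)}}{4} - 1 + \frac{5 e}{2} - (- \frac{5 \log{\left(\frac{169}{48} \right)}}{4} + \frac{5 e}{2}) = -1.
So G(w) = \frac{\left(- 5 e^{2 w} \log{\left(\frac{w^{4}}{3} + 4 w^{2} + \frac{5}{2} \right)} - 4 e^{2 w} + 10\right) e^{- 2 w}}{4}.
Check: d/dw[\frac{\left(- 5 e^{2 w} \log{\left(\frac{w^{4}}{3} + 4 w^{2} + \frac{5}{2} \right)} - 4 e^{2 w} + 10\right) e^{- 2 w}}{4}] = \frac{- 10 w^{4} - 10 w^{3} e^{2 w} - 120 w^{2} - 60 w e^{2 w} - 75}{2 w^{4} e^{2 w} + 24 w^{2} e^{2 w} + 15 e^{2 w}}, which equals G'(w).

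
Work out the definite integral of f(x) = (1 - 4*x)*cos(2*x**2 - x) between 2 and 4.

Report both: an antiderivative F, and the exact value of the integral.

Antiderivative: F(x) = -sin(2*x**2 - x); value = sin(6) - sin(28)

f matches the chain-rule pattern g'(h)*h' with inner function h(x) = 2*x**2 - x; substituting u = h(x) collapses the integral.
F(x) = -sin(2*x**2 - x) is an antiderivative of f.
Check: d/dx[-sin(2*x**2 - x)] = -4*x*cos(2*x**2 - x) + cos(2*x**2 - x), which equals f(x).
F(4) = -sin(28); F(2) = -sin(6).
Integral = F(4) - F(2) = sin(6) - sin(28).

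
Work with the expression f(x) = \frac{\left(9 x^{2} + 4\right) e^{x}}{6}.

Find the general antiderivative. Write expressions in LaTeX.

F(x) = \frac{\left(9 x^{2} - 18 x + 22\right) e^{x}}{6} + C

Recognize the product-rule pattern: f = u'v + uv' with u = \frac{3 x^{2}}{2} - 3 x + \frac{11}{3}, v = e^{x}, so integration by parts undoes it.
Check: d/dx[\frac{\left(9 x^{2} - 18 x + 22\right) e^{x}}{6}] = \frac{3 x^{2} e^{x}}{2} + \frac{2 e^{x}}{3}, which equals f(x).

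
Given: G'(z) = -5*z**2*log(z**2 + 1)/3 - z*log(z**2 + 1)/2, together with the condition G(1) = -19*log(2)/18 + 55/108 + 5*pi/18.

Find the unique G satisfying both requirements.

G(z) = -5*z**3*log(z**2 + 1)/9 + 10*z**3/27 - z**2*log(z**2 + 1)/4 + z**2/4 - 10*z/9 - log(z**2 + 1)/4 + 10*atan(z)/9 + 1

Integrate term by term and add the pieces.
A general antiderivative is 10*z**3/27 + z**2/4 - 10*z/9 + (-5*z**3/9 - z**2/4)*log(z**2 + 1) - log(z**2 + 1)/4 + 10*atan(z)/9 + C.
The condition gives C = -19*log(2)/18 + 55/108 + 5*pi/18 - (-19*log(2)/18 - 53/108 + 5*pi/18) = 1.
So G(z) = -5*z**3*log(z**2 + 1)/9 + 10*z**3/27 - z**2*log(z**2 + 1)/4 + z**2/4 - 10*z/9 - log(z**2 + 1)/4 + 10*atan(z)/9 + 1.
Check: d/dz[-5*z**3*log(z**2 + 1)/9 + 10*z**3/27 - z**2*log(z**2 + 1)/4 + z**2/4 - 10*z/9 - log(z**2 + 1)/4 + 10*atan(z)/9 + 1] = -5*z**2*log(z**2 + 1)/3 - z*log(z**2 + 1)/2 = G'(z).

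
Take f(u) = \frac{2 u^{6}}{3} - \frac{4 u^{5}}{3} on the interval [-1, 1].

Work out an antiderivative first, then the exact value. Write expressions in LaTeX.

Antiderivative: F(u) = \frac{2 u^{6} \left(3 u - 7\right)}{63}; value = \frac{4}{21}

The integrand splits into summands that can be handled one at a time.
F(u) = \frac{2 u^{6} \left(3 u - 7\right)}{63} is an antiderivative of f.
Check: d/du[\frac{2 u^{6} \left(3 u - 7\right)}{63}] = \frac{2 u^{6}}{3} - \frac{4 u^{5}}{3} = f(u).
F(1) = - \frac{8}{63}; F(-1) = - \frac{20}{63}.
Integral = F(1) - F(-1) = \frac{4}{21}.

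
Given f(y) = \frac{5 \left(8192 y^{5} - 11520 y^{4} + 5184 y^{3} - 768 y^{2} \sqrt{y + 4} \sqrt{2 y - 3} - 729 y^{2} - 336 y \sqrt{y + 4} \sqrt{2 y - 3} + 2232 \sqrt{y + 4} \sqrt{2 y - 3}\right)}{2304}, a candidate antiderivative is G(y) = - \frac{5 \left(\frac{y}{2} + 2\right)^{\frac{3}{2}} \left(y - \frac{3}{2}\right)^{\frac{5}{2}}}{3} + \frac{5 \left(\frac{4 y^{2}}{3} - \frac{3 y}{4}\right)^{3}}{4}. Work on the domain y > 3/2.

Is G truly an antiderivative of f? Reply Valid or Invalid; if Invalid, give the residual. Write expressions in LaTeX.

d/dy[G] = \frac{160 y^{5}}{9} - 25 y^{4} + \frac{45 y^{3}}{4} - \frac{5 y^{2} \sqrt{y + 4} \sqrt{2 y - 3}}{3} - \frac{405 y^{2}}{256} - \frac{35 y \sqrt{y + 4} \sqrt{2 y - 3}}{48} + \frac{155 \sqrt{y + 4} \sqrt{2 y - 3}}{32}
This equals f(y) exactly, so the claim holds.

Valid - the claim checks out under differentiation.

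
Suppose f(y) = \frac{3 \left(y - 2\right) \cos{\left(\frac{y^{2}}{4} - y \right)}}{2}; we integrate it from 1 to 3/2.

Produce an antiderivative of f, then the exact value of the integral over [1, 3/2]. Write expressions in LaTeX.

f matches the chain-rule pattern g'(h)*h' with inner function h(y) = \frac{y^{2}}{4} - y; substituting u = h(y) collapses the integral.
F(y) = 3 \sin{\left(\frac{y^{2}}{4} - y \right)} is an antiderivative of f.
Check: d/dy[3 \sin{\left(\frac{y^{2}}{4} - y \right)}] = \frac{3 y \cos{\left(\frac{y^{2}}{4} - y \right)}}{2} - 3 \cos{\left(\frac{y^{2}}{4} - y \right)}, which equals f(y).
F(3/2) = - 3 \sin{\left(\frac{15}{16} \right)}; F(1) = - 3 \sin{\left(\frac{3}{4} \right)}.
Integral = F(3/2) - F(1) = - 3 \sin{\left(\frac{15}{16} \right)} + 3 \sin{\left(\frac{3}{4} \right)}.

Antiderivative: F(y) = 3 \sin{\left(\frac{y^{2}}{4} - y \right)}; value = - 3 \sin{\left(\frac{15}{16} \right)} + 3 \sin{\left(\frac{3}{4} \right)}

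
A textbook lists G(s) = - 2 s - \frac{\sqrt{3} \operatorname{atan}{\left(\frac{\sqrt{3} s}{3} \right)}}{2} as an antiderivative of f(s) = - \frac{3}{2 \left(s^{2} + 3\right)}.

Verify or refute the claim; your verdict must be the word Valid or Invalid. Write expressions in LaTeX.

Invalid: d/ds[G] - f = -2, which is not 0.

d/ds[G] = \frac{- 4 s^{2} - 15}{2 s^{2} + 6}
d/ds[G] - f(s) = -2 != 0.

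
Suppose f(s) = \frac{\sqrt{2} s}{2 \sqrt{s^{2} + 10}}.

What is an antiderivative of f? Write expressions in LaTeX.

An antiderivative is F(s) = \frac{\sqrt{2} \sqrt{s^{2} + 10}}{2}.

f matches the chain-rule pattern g'(h)*h' with inner function h(s) = \frac{s^{2}}{2} + 5; substituting u = h(s) collapses the integral.
Check: d/ds[\frac{\sqrt{2} \sqrt{s^{2} + 10}}{2}] = \frac{\sqrt{2} s}{2 \sqrt{s^{2} + 10}} = f(s).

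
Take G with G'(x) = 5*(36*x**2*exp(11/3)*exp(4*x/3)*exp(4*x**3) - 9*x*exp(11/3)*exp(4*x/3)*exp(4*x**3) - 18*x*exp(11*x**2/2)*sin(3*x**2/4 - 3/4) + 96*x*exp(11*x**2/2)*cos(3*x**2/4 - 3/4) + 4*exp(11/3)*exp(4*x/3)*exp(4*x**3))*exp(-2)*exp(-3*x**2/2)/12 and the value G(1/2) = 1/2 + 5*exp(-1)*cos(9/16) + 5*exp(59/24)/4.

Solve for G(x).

A first test for any G(x): its x-derivative must equal the given G'(x).
A general antiderivative is 5*exp(4*x**2 - 2)*cos(3*x**2/4 - 3/4) + 5*exp(4*x**3 - 3*x**2/2 + 4*x/3 + 5/3)/4 + C.
The condition gives C = 1/2 + 5*exp(-1)*cos(9/16) + 5*exp(59/24)/4 - (5*exp(-1)*cos(9/16) + 5*exp(59/24)/4) = 1/2.
So G(x) = (5*exp(5/3)*exp(4*x/3)*exp(-3*x**2/2)*exp(4*x**3) + 20*exp(-2)*exp(4*x**2)*cos(3*x**2/4 - 3/4) + 2)/4.
Check: d/dx[(5*exp(5/3)*exp(4*x/3)*exp(-3*x**2/2)*exp(4*x**3) + 20*exp(-2)*exp(4*x**2)*cos(3*x**2/4 - 3/4) + 2)/4] = (180*x**2*exp(11/3)*exp(4*x/3)*exp(4*x**3) - 45*x*exp(11/3)*exp(4*x/3)*exp(4*x**3) - 90*x*exp(11*x**2/2)*sin(3*x**2/4 - 3/4) + 480*x*exp(11*x**2/2)*cos(3*x**2/4 - 3/4) + 20*exp(11/3)*exp(4*x/3)*exp(4*x**3))*exp(-2)*exp(-3*x**2/2)/12, which equals G'(x).

G(x) = (5*exp(5/3)*exp(4*x/3)*exp(-3*x**2/2)*exp(4*x**3) + 20*exp(-2)*exp(4*x**2)*cos(3*x**2/4 - 3/4) + 2)/4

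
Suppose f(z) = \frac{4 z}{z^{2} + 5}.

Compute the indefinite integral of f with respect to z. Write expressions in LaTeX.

F(z) = 2 \log{\left(z^{2} + 5 \right)} + C

f matches the chain-rule pattern g'(h)*h' with inner function h(z) = z^{2} + 5; substituting u = h(z) collapses the integral.
Check: d/dz[2 \log{\left(z^{2} + 5 \right)}] = \frac{4 z}{z^{2} + 5} = f(z).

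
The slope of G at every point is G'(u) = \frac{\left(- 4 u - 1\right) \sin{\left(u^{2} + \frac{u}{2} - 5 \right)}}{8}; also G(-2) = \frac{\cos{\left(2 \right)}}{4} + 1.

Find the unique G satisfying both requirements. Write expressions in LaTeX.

The substitution w = u^{2} + \frac{u}{2} - 5 works: G'(u) is exactly (dG/dw)*(dw/du) for that inner function.
A general antiderivative is \frac{\cos{\left(u^{2} + \frac{u}{2} - 5 \right)}}{4} + C.
The condition gives C = \frac{\cos{\left(2 \right)}}{4} + 1 - (\frac{\cos{\left(2 \right)}}{4}) = 1.
So G(u) = \frac{\cos{\left(u^{2} + \frac{u}{2} - 5 \right)}}{4} + 1.
Check: d/du[\frac{\cos{\left(u^{2} + \frac{u}{2} - 5 \right)}}{4} + 1] = - \frac{u \sin{\left(u^{2} + \frac{u}{2} - 5 \right)}}{2} - \frac{\sin{\left(u^{2} + \frac{u}{2} - 5 \right)}}{8}, which equals G'(u).

G(u) = \frac{\cos{\left(u^{2} + \frac{u}{2} - 5 \right)}}{4} + 1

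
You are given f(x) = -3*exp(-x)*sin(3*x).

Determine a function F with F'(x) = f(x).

An antiderivative is F(x) = 3*exp(-x)*sin(3*x)/10 + 9*exp(-x)*cos(3*x)/10.

Recover f(x) by differentiating a candidate F(x); any mismatch rules it out.
Check: d/dx[3*exp(-x)*sin(3*x)/10 + 9*exp(-x)*cos(3*x)/10] = -3*exp(-x)*sin(3*x) = f(x).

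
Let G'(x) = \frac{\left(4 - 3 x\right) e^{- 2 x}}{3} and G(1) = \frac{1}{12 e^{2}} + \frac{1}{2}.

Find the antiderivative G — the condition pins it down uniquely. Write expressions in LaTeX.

Recognize the product-rule pattern: G'(x) = u'v + uv' with u = \frac{x}{2} - \frac{5}{12}, v = e^{- 2 x}, so integration by parts undoes it.
A general antiderivative is \frac{\left(6 x - 5\right) e^{- 2 x}}{12} + C.
The condition gives C = \frac{1}{12 e^{2}} + \frac{1}{2} - (\frac{1}{12 e^{2}}) = \frac{1}{2}.
So G(x) = \frac{\left(6 x + 6 e^{2 x} - 5\right) e^{- 2 x}}{12}.
Check: d/dx[\frac{\left(6 x + 6 e^{2 x} - 5\right) e^{- 2 x}}{12}] = \frac{\left(4 - 3 x\right) e^{- 2 x}}{3} = G'(x).

G(x) = \frac{\left(6 x + 6 e^{2 x} - 5\right) e^{- 2 x}}{12}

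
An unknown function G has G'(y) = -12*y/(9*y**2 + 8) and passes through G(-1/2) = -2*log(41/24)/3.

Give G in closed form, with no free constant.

The substitution u = 3*y**2/2 + 4/3 works: G'(y) is exactly (dG/du)*(du/dy) for that inner function.
A general antiderivative is -2*log(3*y**2/2 + 4/3)/3 + C.
The condition gives C = -2*log(41/24)/3 - (-2*log(41/24)/3) = 0.
So G(y) = -2*log(9*y**2 + 8)/3 + 2*log(6)/3.
Check: d/dy[-2*log(9*y**2 + 8)/3 + 2*log(6)/3] = -12*y/(9*y**2 + 8) = G'(y).

G(y) = -2*log(9*y**2 + 8)/3 + 2*log(6)/3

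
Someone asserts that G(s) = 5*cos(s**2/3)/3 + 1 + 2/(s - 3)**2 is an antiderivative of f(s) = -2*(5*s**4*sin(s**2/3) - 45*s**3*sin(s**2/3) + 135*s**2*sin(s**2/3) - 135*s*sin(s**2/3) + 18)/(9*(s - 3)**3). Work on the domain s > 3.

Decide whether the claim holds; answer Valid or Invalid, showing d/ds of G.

d/ds[G] = (-10*s**4*sin(s**2/3) + 90*s**3*sin(s**2/3) - 270*s**2*sin(s**2/3) + 270*s*sin(s**2/3) - 36)/(9*s**3 - 81*s**2 + 243*s - 243)
This equals f(s) exactly, so the claim holds.

Valid - the claim checks out under differentiation.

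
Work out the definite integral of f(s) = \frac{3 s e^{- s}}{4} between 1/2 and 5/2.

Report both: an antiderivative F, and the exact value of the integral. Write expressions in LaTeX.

Antiderivative: F(s) = \frac{3 \left(- s - 1\right) e^{- s}}{4}; value = - \frac{21}{8 e^{\frac{5}{2}}} + \frac{9}{8 e^{\frac{1}{2}}}

f has the shape u'v + uv' for u = - \frac{3 s}{4} - \frac{3}{4} and v = e^{- s} — it is the derivative of the product u*v.
F(s) = \frac{3 \left(- s - 1\right) e^{- s}}{4} is an antiderivative of f.
Check: d/ds[\frac{3 \left(- s - 1\right) e^{- s}}{4}] = \frac{3 s e^{- s}}{4} = f(s).
F(5/2) = - \frac{21}{8 e^{\frac{5}{2}}}; F(1/2) = - \frac{9}{8 e^{\frac{1}{2}}}.
Integral = F(5/2) - F(1/2) = - \frac{21}{8 e^{\frac{5}{2}}} + \frac{9}{8 e^{\frac{1}{2}}}.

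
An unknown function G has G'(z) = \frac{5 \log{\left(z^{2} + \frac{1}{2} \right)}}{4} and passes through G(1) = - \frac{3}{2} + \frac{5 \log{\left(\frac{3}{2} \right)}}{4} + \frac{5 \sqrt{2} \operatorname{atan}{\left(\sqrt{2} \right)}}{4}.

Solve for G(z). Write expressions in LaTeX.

G(z) = \frac{5 z \log{\left(z^{2} + \frac{1}{2} \right)}}{4} - \frac{5 z}{2} + \frac{5 \sqrt{2} \operatorname{atan}{\left(\sqrt{2} z \right)}}{4} + 1

The proposed G(z) is checked by its d/dz: the result must match the given G'(z).
A general antiderivative is \frac{5 z \log{\left(z^{2} + \frac{1}{2} \right)}}{4} - \frac{5 z}{2} + \frac{5 \sqrt{2} \operatorname{atan}{\left(\sqrt{2} z \right)}}{4} + C.
The condition gives C = - \frac{3}{2} + \frac{5 \log{\left(\frac{3}{2} \right)}}{4} + \frac{5 \sqrt{2} \operatorname{atan}{\left(\sqrt{2} \right)}}{4} - (- \frac{5}{2} + \frac{5 \log{\left(\frac{3}{2} \right)}}{4} + \frac{5 \sqrt{2} \operatorname{atan}{\left(\sqrt{2} \right)}}{4}) = 1.
So G(z) = \frac{5 z \log{\left(z^{2} + \frac{1}{2} \right)}}{4} - \frac{5 z}{2} + \frac{5 \sqrt{2} \operatorname{atan}{\left(\sqrt{2} z \right)}}{4} + 1.
Check: d/dz[\frac{5 z \log{\left(z^{2} + \frac{1}{2} \right)}}{4} - \frac{5 z}{2} + \frac{5 \sqrt{2} \operatorname{atan}{\left(\sqrt{2} z \right)}}{4} + 1] = \frac{5 \log{\left(z^{2} + \frac{1}{2} \right)}}{4} = G'(z).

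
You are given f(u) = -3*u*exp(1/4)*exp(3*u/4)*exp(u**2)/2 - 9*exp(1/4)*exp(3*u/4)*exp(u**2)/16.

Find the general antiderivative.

f matches the chain-rule pattern g'(h)*h' with inner function h(u) = u**2 + 3*u/4 + 1/4; substituting w = h(u) collapses the integral.
Check: d/du[-3*exp(u**2 + 3*u/4 + 1/4)/4] = -3*u*exp(1/4)*exp(3*u/4)*exp(u**2)/2 - 9*exp(1/4)*exp(3*u/4)*exp(u**2)/16 = f(u).

F(u) = -3*exp(u**2 + 3*u/4 + 1/4)/4 + C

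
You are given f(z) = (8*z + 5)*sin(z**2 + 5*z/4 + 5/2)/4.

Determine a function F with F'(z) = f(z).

f matches the chain-rule pattern g'(h)*h' with inner function h(z) = z**2 + 5*z/4 + 5/2; substituting u = h(z) collapses the integral.
Check: d/dz[-cos(z**2 + 5*z/4 + 5/2)] = 2*z*sin(z**2 + 5*z/4 + 5/2) + 5*sin(z**2 + 5*z/4 + 5/2)/4, which equals f(z).

An antiderivative is F(z) = -cos(z**2 + 5*z/4 + 5/2).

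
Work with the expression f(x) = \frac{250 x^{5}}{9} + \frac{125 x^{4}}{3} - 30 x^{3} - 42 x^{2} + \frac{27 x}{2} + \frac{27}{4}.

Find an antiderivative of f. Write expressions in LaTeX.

An antiderivative is F(x) = \frac{125 x^{6}}{27} + \frac{25 x^{5}}{3} - \frac{15 x^{4}}{2} - 14 x^{3} + \frac{27 x^{2}}{4} + \frac{27 x}{4}.

The substitution u = \frac{5 x^{2}}{3} + x - \frac{3}{2} works: f is exactly (dF/du)*(du/dx) for that inner function.
Check: d/dx[\frac{125 x^{6}}{27} + \frac{25 x^{5}}{3} - \frac{15 x^{4}}{2} - 14 x^{3} + \frac{27 x^{2}}{4} + \frac{27 x}{4}] = \frac{250 x^{5}}{9} + \frac{125 x^{4}}{3} - 30 x^{3} - 42 x^{2} + \frac{27 x}{2} + \frac{27}{4} = f(x).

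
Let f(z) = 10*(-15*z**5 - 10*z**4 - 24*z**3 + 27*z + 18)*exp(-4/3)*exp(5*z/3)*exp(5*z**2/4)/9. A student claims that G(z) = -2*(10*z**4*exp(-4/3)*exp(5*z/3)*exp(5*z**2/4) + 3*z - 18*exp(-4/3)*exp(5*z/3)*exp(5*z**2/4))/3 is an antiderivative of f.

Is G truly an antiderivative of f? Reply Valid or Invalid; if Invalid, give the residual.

Invalid: d/dz[G] - f = -2, which is not 0.

d/dz[G] = (-150*z**5*exp(5*z/3)*exp(5*z**2/4) - 100*z**4*exp(5*z/3)*exp(5*z**2/4) - 240*z**3*exp(5*z/3)*exp(5*z**2/4) + 270*z*exp(5*z/3)*exp(5*z**2/4) + 180*exp(5*z/3)*exp(5*z**2/4) - 18*exp(4/3))*exp(-4/3)/9
d/dz[G] - f(z) = -2 != 0.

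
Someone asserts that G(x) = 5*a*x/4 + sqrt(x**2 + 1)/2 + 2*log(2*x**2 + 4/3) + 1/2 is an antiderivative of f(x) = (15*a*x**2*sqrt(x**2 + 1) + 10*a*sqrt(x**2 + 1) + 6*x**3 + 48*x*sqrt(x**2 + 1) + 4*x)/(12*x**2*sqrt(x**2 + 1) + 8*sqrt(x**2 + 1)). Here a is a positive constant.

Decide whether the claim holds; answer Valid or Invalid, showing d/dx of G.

d/dx[G] = (15*a*x**2*sqrt(x**2 + 1) + 10*a*sqrt(x**2 + 1) + 6*x**3 + 48*x*sqrt(x**2 + 1) + 4*x)/(12*x**2*sqrt(x**2 + 1) + 8*sqrt(x**2 + 1))
This equals f(x) exactly, so the claim holds.

Valid - the claim checks out under differentiation.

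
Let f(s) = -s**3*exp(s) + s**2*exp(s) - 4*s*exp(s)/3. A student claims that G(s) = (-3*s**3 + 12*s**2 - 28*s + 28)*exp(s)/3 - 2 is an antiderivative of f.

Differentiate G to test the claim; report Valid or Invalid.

Valid - the claim checks out under differentiation.

d/ds[G] = -s**3*exp(s) + s**2*exp(s) - 4*s*exp(s)/3
This equals f(s) exactly, so the claim holds.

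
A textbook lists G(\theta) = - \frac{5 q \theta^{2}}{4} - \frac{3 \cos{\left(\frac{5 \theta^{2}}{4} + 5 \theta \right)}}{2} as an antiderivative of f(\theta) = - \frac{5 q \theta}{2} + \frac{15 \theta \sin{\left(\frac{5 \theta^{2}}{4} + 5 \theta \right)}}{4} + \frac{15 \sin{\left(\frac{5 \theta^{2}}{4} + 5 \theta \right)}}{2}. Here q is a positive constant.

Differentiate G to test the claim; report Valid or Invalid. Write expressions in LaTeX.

Valid - the claim checks out under differentiation.

d/d\theta[G] = - \frac{5 q \theta}{2} + \frac{15 \theta \sin{\left(\frac{5 \theta^{2}}{4} + 5 \theta \right)}}{4} + \frac{15 \sin{\left(\frac{5 \theta^{2}}{4} + 5 \theta \right)}}{2}
This equals f(\theta) exactly, so the claim holds.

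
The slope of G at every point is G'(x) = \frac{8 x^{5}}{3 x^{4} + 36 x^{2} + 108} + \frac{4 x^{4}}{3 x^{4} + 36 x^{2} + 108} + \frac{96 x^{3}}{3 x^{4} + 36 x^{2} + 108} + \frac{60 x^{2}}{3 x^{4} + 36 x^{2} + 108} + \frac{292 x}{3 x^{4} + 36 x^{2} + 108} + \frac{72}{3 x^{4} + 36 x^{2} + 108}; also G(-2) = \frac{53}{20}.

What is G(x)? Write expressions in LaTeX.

Integrate term by term and add the pieces.
A general antiderivative is \frac{4 x^{2}}{3} + \frac{4 x}{3} + \frac{- 2 x - \frac{1}{3}}{\frac{x^{2}}{2} + 3} + \frac{1}{4} + C.
The condition gives C = \frac{53}{20} - (\frac{73}{20}) = -1.
So G(x) = \frac{16 x^{4} + 16 x^{3} + 87 x^{2} + 48 x - 62}{12 x^{2} + 72}.
Check: d/dx[\frac{16 x^{4} + 16 x^{3} + 87 x^{2} + 48 x - 62}{12 x^{2} + 72}] = \frac{8 x^{5} + 4 x^{4} + 96 x^{3} + 60 x^{2} + 292 x + 72}{3 x^{4} + 36 x^{2} + 108}, which equals G'(x).

G(x) = \frac{16 x^{4} + 16 x^{3} + 87 x^{2} + 48 x - 62}{12 x^{2} + 72}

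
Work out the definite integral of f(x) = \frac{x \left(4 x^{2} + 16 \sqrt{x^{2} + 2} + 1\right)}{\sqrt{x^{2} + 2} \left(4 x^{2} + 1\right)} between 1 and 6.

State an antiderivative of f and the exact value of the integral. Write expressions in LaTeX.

Antiderivative: F(x) = \sqrt{x^{2} + 2} + 2 \log{\left(4 x^{2} + 1 \right)}; value = - 2 \log{\left(5 \right)} - \sqrt{3} + \sqrt{38} + 2 \log{\left(145 \right)}

A first test for any F(x): its x-derivative must equal f(x) identically.
F(x) = \sqrt{x^{2} + 2} + 2 \log{\left(4 x^{2} + 1 \right)} is an antiderivative of f.
Check: d/dx[\sqrt{x^{2} + 2} + 2 \log{\left(4 x^{2} + 1 \right)}] = \frac{4 x^{3} + 16 x \sqrt{x^{2} + 2} + x}{4 x^{2} \sqrt{x^{2} + 2} + \sqrt{x^{2} + 2}}, which equals f(x).
F(6) = \sqrt{38} + 2 \log{\left(145 \right)}; F(1) = \sqrt{3} + 2 \log{\left(5 \right)}.
Integral = F(6) - F(1) = - 2 \log{\left(5 \right)} - \sqrt{3} + \sqrt{38} + 2 \log{\left(145 \right)}.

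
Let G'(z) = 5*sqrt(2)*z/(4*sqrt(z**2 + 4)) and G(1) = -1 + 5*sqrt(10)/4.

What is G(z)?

The substitution u = z**2/2 + 2 works: G'(z) is exactly (dG/du)*(du/dz) for that inner function.
A general antiderivative is 5*sqrt(z**2/2 + 2)/2 + C.
The condition gives C = -1 + 5*sqrt(10)/4 - (5*sqrt(10)/4) = -1.
So G(z) = sqrt(2)*(5*sqrt(z**2 + 4) - 2*sqrt(2))/4.
Check: d/dz[sqrt(2)*(5*sqrt(z**2 + 4) - 2*sqrt(2))/4] = 5*sqrt(2)*z/(4*sqrt(z**2 + 4)) = G'(z).

G(z) = sqrt(2)*(5*sqrt(z**2 + 4) - 2*sqrt(2))/4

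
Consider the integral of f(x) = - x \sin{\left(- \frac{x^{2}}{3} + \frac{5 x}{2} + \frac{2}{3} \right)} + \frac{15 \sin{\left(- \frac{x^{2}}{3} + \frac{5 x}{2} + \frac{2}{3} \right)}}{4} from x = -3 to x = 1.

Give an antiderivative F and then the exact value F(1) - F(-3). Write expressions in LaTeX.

The substitution u = - \frac{x^{2}}{3} + \frac{5 x}{2} + \frac{2}{3} works: f is exactly (dF/du)*(du/dx) for that inner function.
F(x) = - \frac{3 \cos{\left(- \frac{x^{2}}{3} + \frac{5 x}{2} + \frac{2}{3} \right)}}{2} is an antiderivative of f.
Check: d/dx[- \frac{3 \cos{\left(- \frac{x^{2}}{3} + \frac{5 x}{2} + \frac{2}{3} \right)}}{2}] = - x \sin{\left(- \frac{x^{2}}{3} + \frac{5 x}{2} + \frac{2}{3} \right)} + \frac{15 \sin{\left(- \frac{x^{2}}{3} + \frac{5 x}{2} + \frac{2}{3} \right)}}{4} = f(x).
F(1) = - \frac{3 \cos{\left(\frac{17}{6} \right)}}{2}; F(-3) = - \frac{3 \cos{\left(\frac{59}{6} \right)}}{2}.
Integral = F(1) - F(-3) = \frac{3 \cos{\left(\frac{59}{6} \right)}}{2} - \frac{3 \cos{\left(\frac{17}{6} \right)}}{2}.

Antiderivative: F(x) = - \frac{3 \cos{\left(- \frac{x^{2}}{3} + \frac{5 x}{2} + \frac{2}{3} \right)}}{2}; value = \frac{3 \cos{\left(\frac{59}{6} \right)}}{2} - \frac{3 \cos{\left(\frac{17}{6} \right)}}{2}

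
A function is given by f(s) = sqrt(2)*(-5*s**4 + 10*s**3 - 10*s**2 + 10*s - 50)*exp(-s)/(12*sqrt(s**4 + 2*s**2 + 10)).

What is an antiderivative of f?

Recognize the product-rule pattern: f = u'v + uv' with u = 5*sqrt(s**4/2 + s**2 + 5)/6, v = exp(-s), so integration by parts undoes it.
Check: d/ds[5*sqrt(s**4/2 + s**2 + 5)*exp(-s)/6] = sqrt(2)*(-5*s**4 + 10*s**3 - 10*s**2 + 10*s - 50)*exp(-s)/(12*sqrt(s**4 + 2*s**2 + 10)) = f(s).

An antiderivative is F(s) = 5*sqrt(s**4/2 + s**2 + 5)*exp(-s)/6.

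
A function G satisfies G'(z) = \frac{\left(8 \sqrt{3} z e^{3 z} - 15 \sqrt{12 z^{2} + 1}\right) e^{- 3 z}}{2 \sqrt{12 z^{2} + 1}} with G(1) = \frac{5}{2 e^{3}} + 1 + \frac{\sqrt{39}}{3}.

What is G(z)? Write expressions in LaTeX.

The proposed G(z) is checked by its d/dz: the result must match the given G'(z).
A general antiderivative is \sqrt{4 z^{2} + \frac{1}{3}} + \frac{5 e^{- 3 z}}{2} + C.
The condition gives C = \frac{5}{2 e^{3}} + 1 + \frac{\sqrt{39}}{3} - (\frac{5}{2 e^{3}} + \frac{\sqrt{39}}{3}) = 1.
So G(z) = \frac{\left(2 \sqrt{3} \sqrt{12 z^{2} + 1} e^{3 z} + 6 e^{3 z} + 15\right) e^{- 3 z}}{6}.
Check: d/dz[\frac{\left(2 \sqrt{3} \sqrt{12 z^{2} + 1} e^{3 z} + 6 e^{3 z} + 15\right) e^{- 3 z}}{6}] = \frac{\left(8 \sqrt{3} z e^{3 z} - 15 \sqrt{12 z^{2} + 1}\right) e^{- 3 z}}{2 \sqrt{12 z^{2} + 1}} = G'(z).

G(z) = \frac{\left(2 \sqrt{3} \sqrt{12 z^{2} + 1} e^{3 z} + 6 e^{3 z} + 15\right) e^{- 3 z}}{6}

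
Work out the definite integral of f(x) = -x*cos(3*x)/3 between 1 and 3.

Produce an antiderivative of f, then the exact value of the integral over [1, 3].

A first test for any F(x): its x-derivative must equal f(x) identically.
F(x) = -x*sin(3*x)/9 - cos(3*x)/27 is an antiderivative of f.
Check: d/dx[-x*sin(3*x)/9 - cos(3*x)/27] = -x*cos(3*x)/3 = f(x).
F(3) = -sin(9)/3 - cos(9)/27; F(1) = -sin(3)/9 - cos(3)/27.
Integral = F(3) - F(1) = -sin(9)/3 + cos(3)/27 + sin(3)/9 - cos(9)/27.

Antiderivative: F(x) = -x*sin(3*x)/9 - cos(3*x)/27; value = -sin(9)/3 + cos(3)/27 + sin(3)/9 - cos(9)/27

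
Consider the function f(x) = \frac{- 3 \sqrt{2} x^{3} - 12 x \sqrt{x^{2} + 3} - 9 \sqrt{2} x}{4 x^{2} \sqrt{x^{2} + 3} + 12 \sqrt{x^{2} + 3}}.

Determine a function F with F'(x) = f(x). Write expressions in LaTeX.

An antiderivative is F(x) = - \frac{3 \sqrt{2 x^{2} + 6}}{4} - \frac{3 \log{\left(x^{2} + 3 \right)}}{2}.

Differentiate the proposed F(x) back; it has to land on f(x) exactly.
Check: d/dx[- \frac{3 \sqrt{2 x^{2} + 6}}{4} - \frac{3 \log{\left(x^{2} + 3 \right)}}{2}] = \frac{- 3 \sqrt{2} x^{3} - 12 x \sqrt{x^{2} + 3} - 9 \sqrt{2} x}{4 x^{2} \sqrt{x^{2} + 3} + 12 \sqrt{x^{2} + 3}} = f(x).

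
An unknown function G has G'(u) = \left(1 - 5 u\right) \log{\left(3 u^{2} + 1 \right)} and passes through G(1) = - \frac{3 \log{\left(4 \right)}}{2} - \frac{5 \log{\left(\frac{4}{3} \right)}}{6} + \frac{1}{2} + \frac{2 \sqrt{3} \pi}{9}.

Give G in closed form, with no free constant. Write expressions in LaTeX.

Differentiate the proposed G(u) back; it has to land on the given G'(u).
A general antiderivative is \frac{5 u^{2}}{2} - 2 u + \left(- \frac{5 u^{2}}{2} + u\right) \log{\left(3 u^{2} + 1 \right)} - \frac{5 \log{\left(u^{2} + \frac{1}{3} \right)}}{6} + \frac{2 \sqrt{3} \operatorname{atan}{\left(\sqrt{3} u \right)}}{3} + C.
The condition gives C = - \frac{3 \log{\left(4 \right)}}{2} - \frac{5 \log{\left(\frac{4}{3} \right)}}{6} + \frac{1}{2} + \frac{2 \sqrt{3} \pi}{9} - (- \frac{3 \log{\left(4 \right)}}{2} - \frac{5 \log{\left(\frac{4}{3} \right)}}{6} + \frac{1}{2} + \frac{2 \sqrt{3} \pi}{9}) = 0.
So G(u) = - \frac{5 u^{2} \log{\left(3 u^{2} + 1 \right)}}{2} + \frac{5 u^{2}}{2} + u \log{\left(3 u^{2} + 1 \right)} - 2 u - \frac{5 \log{\left(u^{2} + \frac{1}{3} \right)}}{6} + \frac{2 \sqrt{3} \operatorname{atan}{\left(\sqrt{3} u \right)}}{3}.
Check: d/du[- \frac{5 u^{2} \log{\left(3 u^{2} + 1 \right)}}{2} + \frac{5 u^{2}}{2} + u \log{\left(3 u^{2} + 1 \right)} - 2 u - \frac{5 \log{\left(u^{2} + \frac{1}{3} \right)}}{6} + \frac{2 \sqrt{3} \operatorname{atan}{\left(\sqrt{3} u \right)}}{3}] = - 5 u \log{\left(3 u^{2} + 1 \right)} + \log{\left(3 u^{2} + 1 \right)}, which equals G'(u).

G(u) = - \frac{5 u^{2} \log{\left(3 u^{2} + 1 \right)}}{2} + \frac{5 u^{2}}{2} + u \log{\left(3 u^{2} + 1 \right)} - 2 u - \frac{5 \log{\left(u^{2} + \frac{1}{3} \right)}}{6} + \frac{2 \sqrt{3} \operatorname{atan}{\left(\sqrt{3} u \right)}}{3}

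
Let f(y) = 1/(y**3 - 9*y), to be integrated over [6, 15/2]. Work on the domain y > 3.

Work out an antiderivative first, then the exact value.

The denominator factors as y*(y - 3)*(y + 3); partial fractions split f into directly integrable pieces: 1/(18*(y + 3)) + 1/(18*(y - 3)) - 1/(9*y).
F(y) = -log(y)/9 + log(y**2 - 9)/18 is an antiderivative of f.
Check: d/dy[-log(y)/9 + log(y**2 - 9)/18] = 1/(y**3 - 9*y) = f(y).
F(15/2) = -log(15/2)/9 + log(189/4)/18; F(6) = -log(6)/9 + log(27)/18.
Integral = F(15/2) - F(6) = -log(15/2)/9 - log(27)/18 + log(6)/9 + log(189/4)/18.

Antiderivative: F(y) = -log(y)/9 + log(y**2 - 9)/18; value = -log(15/2)/9 - log(27)/18 + log(6)/9 + log(189/4)/18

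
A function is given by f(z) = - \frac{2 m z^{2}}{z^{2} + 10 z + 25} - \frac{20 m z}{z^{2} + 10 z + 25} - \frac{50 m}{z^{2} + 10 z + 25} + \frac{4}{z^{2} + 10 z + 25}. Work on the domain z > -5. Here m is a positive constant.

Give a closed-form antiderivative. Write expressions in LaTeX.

The integrand splits into summands that can be handled one at a time.
Check: d/dz[- 2 m z - \frac{4}{z + 5}] = \frac{- 2 m z^{2} - 20 m z - 50 m + 4}{z^{2} + 10 z + 25}, which equals f(z).

An antiderivative is F(z) = - 2 m z - \frac{4}{z + 5}.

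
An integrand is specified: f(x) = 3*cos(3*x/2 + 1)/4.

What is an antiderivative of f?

An antiderivative F(x) passes only if d/dx[F] lands on f(x) exactly.
Check: d/dx[sin(3*x/2 + 1)/2] = 3*cos(3*x/2 + 1)/4 = f(x).

An antiderivative is F(x) = sin(3*x/2 + 1)/2.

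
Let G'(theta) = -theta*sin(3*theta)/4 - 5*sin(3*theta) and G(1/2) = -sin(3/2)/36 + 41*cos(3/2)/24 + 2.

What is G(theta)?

The integrand splits into summands that can be handled one at a time.
A general antiderivative is theta*cos(3*theta)/12 - sin(3*theta)/36 + 5*cos(3*theta)/3 + C.
The condition gives C = -sin(3/2)/36 + 41*cos(3/2)/24 + 2 - (-sin(3/2)/36 + 41*cos(3/2)/24) = 2.
So G(theta) = (3*theta*cos(3*theta) - sin(3*theta) + 60*cos(3*theta) + 72)/36.
Check: d/dtheta[(3*theta*cos(3*theta) - sin(3*theta) + 60*cos(3*theta) + 72)/36] = -theta*sin(3*theta)/4 - 5*sin(3*theta) = G'(theta).

G(theta) = (3*theta*cos(3*theta) - sin(3*theta) + 60*cos(3*theta) + 72)/36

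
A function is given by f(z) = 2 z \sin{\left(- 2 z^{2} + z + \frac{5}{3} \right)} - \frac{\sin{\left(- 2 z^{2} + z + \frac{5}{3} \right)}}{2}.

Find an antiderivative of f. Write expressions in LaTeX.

f matches the chain-rule pattern g'(h)*h' with inner function h(z) = - 2 z^{2} + z + \frac{5}{3}; substituting u = h(z) collapses the integral.
Check: d/dz[\frac{\cos{\left(- 2 z^{2} + z + \frac{5}{3} \right)}}{2}] = 2 z \sin{\left(- 2 z^{2} + z + \frac{5}{3} \right)} - \frac{\sin{\left(- 2 z^{2} + z + \frac{5}{3} \right)}}{2} = f(z).

An antiderivative is F(z) = \frac{\cos{\left(- 2 z^{2} + z + \frac{5}{3} \right)}}{2}.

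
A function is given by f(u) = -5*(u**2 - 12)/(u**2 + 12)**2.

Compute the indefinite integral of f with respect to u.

F(u) = 5*u/(2*(u**2/2 + 6)) + C

Recognize the product-rule pattern: f = v'r + vr' with v = 5*u/2, r = 1/(u**2/2 + 6), so integration by parts undoes it.
Check: d/du[5*u/(2*(u**2/2 + 6))] = (60 - 5*u**2)/(u**4 + 24*u**2 + 144), which equals f(u).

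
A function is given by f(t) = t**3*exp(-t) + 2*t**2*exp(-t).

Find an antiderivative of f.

An antiderivative is F(t) = (-t**3 - 5*t**2 - 10*t - 10)*exp(-t).

Recognize the product-rule pattern: f = u'v + uv' with u = -t**3 - 5*t**2 - 10*t - 10, v = exp(-t), so integration by parts undoes it.
Check: d/dt[(-t**3 - 5*t**2 - 10*t - 10)*exp(-t)] = (t**3 + 2*t**2)*exp(-t), which equals f(t).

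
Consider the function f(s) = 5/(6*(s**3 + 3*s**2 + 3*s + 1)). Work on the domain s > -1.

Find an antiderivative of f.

An antiderivative F(s) passes only if d/ds[F] lands on f(s) exactly.
Check: d/ds[-5/(12*(s + 1)**2)] = 5/(6*s**3 + 18*s**2 + 18*s + 6), which equals f(s).

An antiderivative is F(s) = -5/(12*(s + 1)**2).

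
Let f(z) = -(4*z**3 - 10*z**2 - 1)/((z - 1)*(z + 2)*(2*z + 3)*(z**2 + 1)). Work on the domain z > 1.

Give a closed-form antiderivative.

An antiderivative is F(z) = (182*log(z - 1) - 3552*log(z + 3/2) + 3796*log(z + 2) - 213*log(z**2 + 1) + 522*atan(z))/780.

The denominator factors as (z - 1)*(z + 2)*(2*z + 3)*(z**2 + 1); partial fractions split f into directly integrable pieces: -(71*z - 87)/(130*(z**2 + 1)) - 592/(65*(2*z + 3)) + 73/(15*(z + 2)) + 7/(30*(z - 1)).
Check: d/dz[(182*log(z - 1) - 3552*log(z + 3/2) + 3796*log(z + 2) - 213*log(z**2 + 1) + 522*atan(z))/780] = (-4*z**3 + 10*z**2 + 1)/(2*z**5 + 5*z**4 + z**3 - z**2 - z - 6), which equals f(z).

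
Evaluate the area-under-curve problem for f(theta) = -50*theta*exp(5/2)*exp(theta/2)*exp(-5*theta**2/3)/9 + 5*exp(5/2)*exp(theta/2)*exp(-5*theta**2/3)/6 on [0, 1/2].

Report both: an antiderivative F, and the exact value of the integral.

The substitution u = -5*theta**2/3 + theta/2 + 5/2 works: f is exactly (dF/du)*(du/dtheta) for that inner function.
F(theta) = 5*exp(5/2)*exp(theta/2)*exp(-5*theta**2/3)/3 is an antiderivative of f.
Check: d/dtheta[5*exp(5/2)*exp(theta/2)*exp(-5*theta**2/3)/3] = (-100*theta*exp(5/2)*exp(theta/2) + 15*exp(5/2)*exp(theta/2))*exp(-5*theta**2/3)/18, which equals f(theta).
F(1/2) = 5*exp(7/3)/3; F(0) = 5*exp(5/2)/3.
Integral = F(1/2) - F(0) = -5*exp(5/2)/3 + 5*exp(7/3)/3.

Antiderivative: F(theta) = 5*exp(5/2)*exp(theta/2)*exp(-5*theta**2/3)/3; value = -5*exp(5/2)/3 + 5*exp(7/3)/3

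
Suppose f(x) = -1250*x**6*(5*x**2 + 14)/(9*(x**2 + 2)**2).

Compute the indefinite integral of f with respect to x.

Recognize the product-rule pattern: f = u'v + uv' with u = -625*x**7/3, v = 1/(3*x**2/2 + 3), so integration by parts undoes it.
Check: d/dx[-625*x**7/(3*(3*x**2/2 + 3))] = (-6250*x**8 - 17500*x**6)/(9*x**4 + 36*x**2 + 36), which equals f(x).

F(x) = -625*x**7/(3*(3*x**2/2 + 3)) + C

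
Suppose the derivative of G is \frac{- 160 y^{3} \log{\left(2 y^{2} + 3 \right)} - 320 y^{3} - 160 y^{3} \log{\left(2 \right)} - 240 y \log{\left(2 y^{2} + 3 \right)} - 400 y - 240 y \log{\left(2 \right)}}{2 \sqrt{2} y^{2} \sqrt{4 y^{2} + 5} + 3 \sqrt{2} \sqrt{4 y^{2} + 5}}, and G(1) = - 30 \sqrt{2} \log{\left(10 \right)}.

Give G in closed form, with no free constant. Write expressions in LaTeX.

G'(y) has the shape u'v + uv' for u = - 20 \sqrt{2 y^{2} + \frac{5}{2}} and v = \log{\left(4 y^{2} + 6 \right)} — it is the derivative of the product u*v.
A general antiderivative is - 20 \sqrt{2 y^{2} + \frac{5}{2}} \log{\left(4 y^{2} + 6 \right)} + C.
The condition gives C = - 30 \sqrt{2} \log{\left(10 \right)} - (- 30 \sqrt{2} \log{\left(10 \right)}) = 0.
So G(y) = - 10 \sqrt{2} \sqrt{4 y^{2} + 5} \log{\left(4 y^{2} + 6 \right)}.
Check: d/dy[- 10 \sqrt{2} \sqrt{4 y^{2} + 5} \log{\left(4 y^{2} + 6 \right)}] = \frac{- 80 \sqrt{2} y^{3} \log{\left(2 y^{2} + 3 \right)} - 160 \sqrt{2} y^{3} - 80 \sqrt{2} y^{3} \log{\left(2 \right)} - 120 \sqrt{2} y \log{\left(2 y^{2} + 3 \right)} - 200 \sqrt{2} y - 120 \sqrt{2} y \log{\left(2 \right)}}{2 y^{2} \sqrt{4 y^{2} + 5} + 3 \sqrt{4 y^{2} + 5}}, which equals G'(y).

G(y) = - 10 \sqrt{2} \sqrt{4 y^{2} + 5} \log{\left(4 y^{2} + 6 \right)}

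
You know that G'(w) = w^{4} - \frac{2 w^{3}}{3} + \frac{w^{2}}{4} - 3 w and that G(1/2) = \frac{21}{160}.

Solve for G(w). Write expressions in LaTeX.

G(w) = \frac{w^{5}}{5} - \frac{w^{4}}{6} + \frac{w^{3}}{12} - \frac{3 w^{2}}{2} + \frac{1}{2}

The integrand splits into summands that can be handled one at a time.
A general antiderivative is \frac{w^{5}}{5} - \frac{w^{4}}{6} + \frac{w^{3}}{12} - \frac{3 w^{2}}{2} + C.
The condition gives C = \frac{21}{160} - (- \frac{59}{160}) = \frac{1}{2}.
So G(w) = \frac{w^{5}}{5} - \frac{w^{4}}{6} + \frac{w^{3}}{12} - \frac{3 w^{2}}{2} + \frac{1}{2}.
Check: d/dw[\frac{w^{5}}{5} - \frac{w^{4}}{6} + \frac{w^{3}}{12} - \frac{3 w^{2}}{2} + \frac{1}{2}] = w^{4} - \frac{2 w^{3}}{3} + \frac{w^{2}}{4} - 3 w = G'(w).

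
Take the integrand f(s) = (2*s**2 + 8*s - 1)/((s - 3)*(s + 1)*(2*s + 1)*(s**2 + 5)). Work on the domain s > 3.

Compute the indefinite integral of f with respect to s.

F(s) = 41*log(s - 3)/392 + 12*log(s + 1/2)/49 - 7*log(s + 1)/24 - 17*log(s**2 + 5)/588 - 71*sqrt(5)*atan(sqrt(5)*s/5)/735 + C

Factor the denominator ((s - 3)*(s + 1)*(2*s + 1)*(s**2 + 5)) and decompose: f = -(17*s + 142)/(294*(s**2 + 5)) + 24/(49*(2*s + 1)) - 7/(24*(s + 1)) + 41/(392*(s - 3)); each piece integrates to a log, atan, or power term.
Check: d/ds[41*log(s - 3)/392 + 12*log(s + 1/2)/49 - 7*log(s + 1)/24 - 17*log(s**2 + 5)/588 - 71*sqrt(5)*atan(sqrt(5)*s/5)/735] = (2*s**2 + 8*s - 1)/(2*s**5 - 3*s**4 + 2*s**3 - 18*s**2 - 40*s - 15), which equals f(s).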